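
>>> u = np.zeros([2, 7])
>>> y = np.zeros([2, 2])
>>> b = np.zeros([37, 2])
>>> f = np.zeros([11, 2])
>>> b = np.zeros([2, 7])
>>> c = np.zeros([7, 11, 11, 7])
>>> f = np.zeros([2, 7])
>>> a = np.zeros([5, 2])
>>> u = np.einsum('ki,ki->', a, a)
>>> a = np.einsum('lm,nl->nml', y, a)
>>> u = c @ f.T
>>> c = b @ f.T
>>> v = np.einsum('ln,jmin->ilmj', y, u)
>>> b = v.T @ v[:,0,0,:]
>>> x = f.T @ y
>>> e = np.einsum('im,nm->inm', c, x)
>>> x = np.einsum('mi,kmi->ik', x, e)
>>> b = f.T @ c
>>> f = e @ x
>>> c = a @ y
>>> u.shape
(7, 11, 11, 2)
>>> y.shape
(2, 2)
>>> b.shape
(7, 2)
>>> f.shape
(2, 7, 2)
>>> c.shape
(5, 2, 2)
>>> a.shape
(5, 2, 2)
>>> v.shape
(11, 2, 11, 7)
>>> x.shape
(2, 2)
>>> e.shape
(2, 7, 2)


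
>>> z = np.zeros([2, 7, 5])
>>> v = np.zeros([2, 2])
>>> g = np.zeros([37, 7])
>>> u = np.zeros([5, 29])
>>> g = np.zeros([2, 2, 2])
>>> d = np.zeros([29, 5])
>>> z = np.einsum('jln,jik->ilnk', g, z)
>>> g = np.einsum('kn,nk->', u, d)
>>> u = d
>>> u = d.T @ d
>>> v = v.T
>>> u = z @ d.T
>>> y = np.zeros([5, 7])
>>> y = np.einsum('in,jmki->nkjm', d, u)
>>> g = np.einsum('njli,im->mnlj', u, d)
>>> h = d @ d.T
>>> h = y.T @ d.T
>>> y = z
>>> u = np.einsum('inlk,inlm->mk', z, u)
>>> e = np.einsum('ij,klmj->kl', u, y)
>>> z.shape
(7, 2, 2, 5)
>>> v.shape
(2, 2)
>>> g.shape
(5, 7, 2, 2)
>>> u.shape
(29, 5)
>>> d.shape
(29, 5)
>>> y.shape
(7, 2, 2, 5)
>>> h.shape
(2, 7, 2, 29)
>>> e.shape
(7, 2)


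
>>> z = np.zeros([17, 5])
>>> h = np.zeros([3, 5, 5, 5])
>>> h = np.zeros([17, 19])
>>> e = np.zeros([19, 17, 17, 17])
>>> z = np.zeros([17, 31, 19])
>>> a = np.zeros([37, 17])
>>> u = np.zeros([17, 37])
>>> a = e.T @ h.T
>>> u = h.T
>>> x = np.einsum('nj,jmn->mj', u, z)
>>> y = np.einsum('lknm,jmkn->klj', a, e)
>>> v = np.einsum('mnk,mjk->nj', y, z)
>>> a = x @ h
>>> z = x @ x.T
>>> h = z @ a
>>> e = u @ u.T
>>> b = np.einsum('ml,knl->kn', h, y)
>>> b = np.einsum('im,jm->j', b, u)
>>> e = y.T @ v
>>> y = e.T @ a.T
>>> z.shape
(31, 31)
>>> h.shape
(31, 19)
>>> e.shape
(19, 17, 31)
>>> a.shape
(31, 19)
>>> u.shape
(19, 17)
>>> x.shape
(31, 17)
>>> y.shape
(31, 17, 31)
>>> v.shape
(17, 31)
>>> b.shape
(19,)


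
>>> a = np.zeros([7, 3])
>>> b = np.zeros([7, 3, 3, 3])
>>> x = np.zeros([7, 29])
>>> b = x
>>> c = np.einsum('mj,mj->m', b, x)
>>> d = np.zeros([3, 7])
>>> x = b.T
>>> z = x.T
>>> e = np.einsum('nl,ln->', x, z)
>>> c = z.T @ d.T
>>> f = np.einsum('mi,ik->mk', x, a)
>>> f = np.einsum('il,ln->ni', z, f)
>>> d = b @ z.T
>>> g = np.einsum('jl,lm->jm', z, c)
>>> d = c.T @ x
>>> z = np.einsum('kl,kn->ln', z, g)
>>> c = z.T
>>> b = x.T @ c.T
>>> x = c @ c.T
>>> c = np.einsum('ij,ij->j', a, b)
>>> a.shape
(7, 3)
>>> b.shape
(7, 3)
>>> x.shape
(3, 3)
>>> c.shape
(3,)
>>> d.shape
(3, 7)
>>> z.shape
(29, 3)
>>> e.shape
()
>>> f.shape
(3, 7)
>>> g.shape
(7, 3)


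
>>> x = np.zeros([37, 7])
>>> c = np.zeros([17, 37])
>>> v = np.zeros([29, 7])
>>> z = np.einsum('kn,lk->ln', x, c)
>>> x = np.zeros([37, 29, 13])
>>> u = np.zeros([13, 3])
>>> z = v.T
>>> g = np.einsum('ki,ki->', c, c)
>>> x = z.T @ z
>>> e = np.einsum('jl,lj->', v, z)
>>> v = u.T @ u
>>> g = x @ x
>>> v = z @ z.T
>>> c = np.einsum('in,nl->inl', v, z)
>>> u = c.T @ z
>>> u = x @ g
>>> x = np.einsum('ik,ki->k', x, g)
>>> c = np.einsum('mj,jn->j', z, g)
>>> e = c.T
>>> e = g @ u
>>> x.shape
(29,)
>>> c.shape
(29,)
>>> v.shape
(7, 7)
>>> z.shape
(7, 29)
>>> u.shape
(29, 29)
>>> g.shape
(29, 29)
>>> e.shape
(29, 29)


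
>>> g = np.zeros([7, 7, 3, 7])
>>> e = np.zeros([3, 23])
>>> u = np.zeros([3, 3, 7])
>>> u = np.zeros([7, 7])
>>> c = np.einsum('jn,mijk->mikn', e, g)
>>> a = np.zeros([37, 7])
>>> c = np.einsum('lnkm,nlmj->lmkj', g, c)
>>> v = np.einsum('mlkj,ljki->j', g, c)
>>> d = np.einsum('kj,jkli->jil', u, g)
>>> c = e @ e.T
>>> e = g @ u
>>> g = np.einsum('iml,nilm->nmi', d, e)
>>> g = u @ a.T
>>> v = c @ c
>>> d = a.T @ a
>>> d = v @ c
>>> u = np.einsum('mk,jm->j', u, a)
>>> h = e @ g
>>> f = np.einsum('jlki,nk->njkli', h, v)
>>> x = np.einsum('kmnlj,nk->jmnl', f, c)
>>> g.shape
(7, 37)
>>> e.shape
(7, 7, 3, 7)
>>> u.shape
(37,)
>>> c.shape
(3, 3)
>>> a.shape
(37, 7)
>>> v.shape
(3, 3)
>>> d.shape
(3, 3)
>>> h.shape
(7, 7, 3, 37)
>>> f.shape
(3, 7, 3, 7, 37)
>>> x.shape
(37, 7, 3, 7)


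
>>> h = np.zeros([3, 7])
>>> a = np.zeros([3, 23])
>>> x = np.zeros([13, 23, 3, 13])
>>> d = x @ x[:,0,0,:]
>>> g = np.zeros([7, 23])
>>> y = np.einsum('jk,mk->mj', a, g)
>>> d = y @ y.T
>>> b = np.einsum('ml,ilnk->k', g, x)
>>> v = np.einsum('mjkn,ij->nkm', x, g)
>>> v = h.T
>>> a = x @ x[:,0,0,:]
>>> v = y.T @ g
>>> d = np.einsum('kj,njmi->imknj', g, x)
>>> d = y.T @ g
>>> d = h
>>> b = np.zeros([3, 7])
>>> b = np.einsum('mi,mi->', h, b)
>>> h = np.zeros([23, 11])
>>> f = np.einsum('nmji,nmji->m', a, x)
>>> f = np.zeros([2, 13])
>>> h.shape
(23, 11)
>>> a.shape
(13, 23, 3, 13)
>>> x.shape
(13, 23, 3, 13)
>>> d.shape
(3, 7)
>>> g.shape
(7, 23)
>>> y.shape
(7, 3)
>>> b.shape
()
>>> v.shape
(3, 23)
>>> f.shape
(2, 13)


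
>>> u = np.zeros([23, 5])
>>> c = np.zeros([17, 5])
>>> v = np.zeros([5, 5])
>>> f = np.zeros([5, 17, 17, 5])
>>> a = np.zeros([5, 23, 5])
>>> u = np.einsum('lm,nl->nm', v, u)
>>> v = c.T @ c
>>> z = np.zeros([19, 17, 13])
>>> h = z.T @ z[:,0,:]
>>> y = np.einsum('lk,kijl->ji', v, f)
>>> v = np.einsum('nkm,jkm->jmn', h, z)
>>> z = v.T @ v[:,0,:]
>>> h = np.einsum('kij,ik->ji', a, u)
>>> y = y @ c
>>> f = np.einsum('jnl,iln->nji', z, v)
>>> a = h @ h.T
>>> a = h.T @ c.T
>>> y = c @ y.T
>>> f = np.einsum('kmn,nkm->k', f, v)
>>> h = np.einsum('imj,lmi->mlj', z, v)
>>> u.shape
(23, 5)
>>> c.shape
(17, 5)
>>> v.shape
(19, 13, 13)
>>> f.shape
(13,)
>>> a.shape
(23, 17)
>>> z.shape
(13, 13, 13)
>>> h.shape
(13, 19, 13)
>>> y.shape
(17, 17)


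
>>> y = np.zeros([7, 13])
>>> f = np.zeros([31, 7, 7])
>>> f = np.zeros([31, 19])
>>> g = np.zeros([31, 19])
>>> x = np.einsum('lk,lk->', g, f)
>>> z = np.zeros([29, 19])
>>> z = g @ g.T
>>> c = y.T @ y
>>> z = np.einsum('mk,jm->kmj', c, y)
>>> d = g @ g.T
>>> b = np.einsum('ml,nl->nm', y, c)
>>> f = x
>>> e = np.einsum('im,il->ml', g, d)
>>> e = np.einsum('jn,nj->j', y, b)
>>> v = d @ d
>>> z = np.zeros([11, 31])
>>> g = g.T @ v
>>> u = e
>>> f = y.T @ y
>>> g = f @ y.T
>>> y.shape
(7, 13)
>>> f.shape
(13, 13)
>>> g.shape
(13, 7)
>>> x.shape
()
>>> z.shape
(11, 31)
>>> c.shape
(13, 13)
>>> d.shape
(31, 31)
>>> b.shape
(13, 7)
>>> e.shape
(7,)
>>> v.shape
(31, 31)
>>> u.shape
(7,)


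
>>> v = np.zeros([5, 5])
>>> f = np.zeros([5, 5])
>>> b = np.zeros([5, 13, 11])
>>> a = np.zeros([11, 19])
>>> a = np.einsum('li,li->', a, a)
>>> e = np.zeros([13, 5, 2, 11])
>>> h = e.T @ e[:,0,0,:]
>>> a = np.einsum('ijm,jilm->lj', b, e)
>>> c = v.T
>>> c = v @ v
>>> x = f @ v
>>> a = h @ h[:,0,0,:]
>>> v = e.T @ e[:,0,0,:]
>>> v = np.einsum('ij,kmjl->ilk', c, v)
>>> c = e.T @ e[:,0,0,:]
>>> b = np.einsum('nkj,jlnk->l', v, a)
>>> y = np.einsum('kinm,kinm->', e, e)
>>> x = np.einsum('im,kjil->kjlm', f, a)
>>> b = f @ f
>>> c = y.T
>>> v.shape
(5, 11, 11)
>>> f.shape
(5, 5)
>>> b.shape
(5, 5)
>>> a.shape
(11, 2, 5, 11)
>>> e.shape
(13, 5, 2, 11)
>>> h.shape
(11, 2, 5, 11)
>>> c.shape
()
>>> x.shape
(11, 2, 11, 5)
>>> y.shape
()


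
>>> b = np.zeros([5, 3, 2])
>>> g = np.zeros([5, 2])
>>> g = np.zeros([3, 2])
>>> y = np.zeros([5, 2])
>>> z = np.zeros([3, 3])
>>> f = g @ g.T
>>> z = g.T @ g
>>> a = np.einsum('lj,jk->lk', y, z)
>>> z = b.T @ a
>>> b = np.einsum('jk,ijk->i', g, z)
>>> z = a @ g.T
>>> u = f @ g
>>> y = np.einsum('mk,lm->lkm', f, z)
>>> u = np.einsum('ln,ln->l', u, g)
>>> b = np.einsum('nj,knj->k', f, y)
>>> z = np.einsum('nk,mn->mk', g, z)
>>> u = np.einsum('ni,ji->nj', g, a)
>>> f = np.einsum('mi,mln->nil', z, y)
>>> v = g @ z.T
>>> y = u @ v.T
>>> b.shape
(5,)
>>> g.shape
(3, 2)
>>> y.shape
(3, 3)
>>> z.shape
(5, 2)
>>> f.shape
(3, 2, 3)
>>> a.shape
(5, 2)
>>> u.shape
(3, 5)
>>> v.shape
(3, 5)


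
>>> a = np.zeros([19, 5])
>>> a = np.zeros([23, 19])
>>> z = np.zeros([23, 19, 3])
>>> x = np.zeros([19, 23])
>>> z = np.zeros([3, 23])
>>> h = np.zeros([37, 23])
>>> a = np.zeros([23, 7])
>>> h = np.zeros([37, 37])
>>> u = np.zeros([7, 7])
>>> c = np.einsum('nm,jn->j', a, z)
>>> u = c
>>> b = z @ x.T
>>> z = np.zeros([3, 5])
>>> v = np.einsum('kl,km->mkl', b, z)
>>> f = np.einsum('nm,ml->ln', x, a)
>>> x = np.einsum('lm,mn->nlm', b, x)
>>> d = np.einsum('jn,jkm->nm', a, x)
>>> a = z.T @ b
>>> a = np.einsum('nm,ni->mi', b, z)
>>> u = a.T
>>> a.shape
(19, 5)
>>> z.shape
(3, 5)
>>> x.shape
(23, 3, 19)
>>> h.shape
(37, 37)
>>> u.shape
(5, 19)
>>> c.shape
(3,)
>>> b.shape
(3, 19)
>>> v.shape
(5, 3, 19)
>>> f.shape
(7, 19)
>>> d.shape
(7, 19)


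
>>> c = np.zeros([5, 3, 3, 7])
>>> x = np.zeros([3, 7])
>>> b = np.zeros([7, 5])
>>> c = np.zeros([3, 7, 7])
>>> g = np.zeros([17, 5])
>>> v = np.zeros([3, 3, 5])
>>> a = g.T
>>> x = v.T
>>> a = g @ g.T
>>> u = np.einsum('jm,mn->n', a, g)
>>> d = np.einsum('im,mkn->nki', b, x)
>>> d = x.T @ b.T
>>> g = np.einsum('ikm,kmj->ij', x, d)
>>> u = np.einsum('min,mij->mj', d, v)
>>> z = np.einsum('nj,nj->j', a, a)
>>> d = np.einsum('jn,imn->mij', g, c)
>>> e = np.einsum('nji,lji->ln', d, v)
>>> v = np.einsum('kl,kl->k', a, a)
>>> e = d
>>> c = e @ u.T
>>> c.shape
(7, 3, 3)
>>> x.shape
(5, 3, 3)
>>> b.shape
(7, 5)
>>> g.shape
(5, 7)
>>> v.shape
(17,)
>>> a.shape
(17, 17)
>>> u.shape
(3, 5)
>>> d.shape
(7, 3, 5)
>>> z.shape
(17,)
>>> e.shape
(7, 3, 5)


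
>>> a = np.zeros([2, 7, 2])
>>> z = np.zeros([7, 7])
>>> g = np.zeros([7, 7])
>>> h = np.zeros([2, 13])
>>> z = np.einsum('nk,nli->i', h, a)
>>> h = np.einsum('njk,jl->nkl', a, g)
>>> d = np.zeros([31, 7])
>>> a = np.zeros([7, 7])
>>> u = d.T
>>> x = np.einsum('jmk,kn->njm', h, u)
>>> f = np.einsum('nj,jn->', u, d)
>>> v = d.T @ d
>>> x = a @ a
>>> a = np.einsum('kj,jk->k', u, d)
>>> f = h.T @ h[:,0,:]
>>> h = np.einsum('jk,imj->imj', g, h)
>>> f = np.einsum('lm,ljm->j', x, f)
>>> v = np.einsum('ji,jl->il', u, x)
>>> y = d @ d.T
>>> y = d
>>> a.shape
(7,)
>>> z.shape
(2,)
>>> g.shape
(7, 7)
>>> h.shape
(2, 2, 7)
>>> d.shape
(31, 7)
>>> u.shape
(7, 31)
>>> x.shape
(7, 7)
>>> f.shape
(2,)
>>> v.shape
(31, 7)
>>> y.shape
(31, 7)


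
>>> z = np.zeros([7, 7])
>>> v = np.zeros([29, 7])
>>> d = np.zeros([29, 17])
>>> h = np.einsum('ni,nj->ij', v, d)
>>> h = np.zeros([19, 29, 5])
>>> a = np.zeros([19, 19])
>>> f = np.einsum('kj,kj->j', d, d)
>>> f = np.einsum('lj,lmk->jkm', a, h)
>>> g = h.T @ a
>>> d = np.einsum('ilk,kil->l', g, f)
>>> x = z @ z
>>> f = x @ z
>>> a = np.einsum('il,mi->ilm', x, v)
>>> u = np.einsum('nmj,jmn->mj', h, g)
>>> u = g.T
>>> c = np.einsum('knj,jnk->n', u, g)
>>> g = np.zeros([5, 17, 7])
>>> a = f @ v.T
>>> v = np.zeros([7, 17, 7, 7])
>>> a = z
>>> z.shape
(7, 7)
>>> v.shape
(7, 17, 7, 7)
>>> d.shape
(29,)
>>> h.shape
(19, 29, 5)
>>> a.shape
(7, 7)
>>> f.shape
(7, 7)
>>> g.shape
(5, 17, 7)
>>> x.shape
(7, 7)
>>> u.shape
(19, 29, 5)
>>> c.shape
(29,)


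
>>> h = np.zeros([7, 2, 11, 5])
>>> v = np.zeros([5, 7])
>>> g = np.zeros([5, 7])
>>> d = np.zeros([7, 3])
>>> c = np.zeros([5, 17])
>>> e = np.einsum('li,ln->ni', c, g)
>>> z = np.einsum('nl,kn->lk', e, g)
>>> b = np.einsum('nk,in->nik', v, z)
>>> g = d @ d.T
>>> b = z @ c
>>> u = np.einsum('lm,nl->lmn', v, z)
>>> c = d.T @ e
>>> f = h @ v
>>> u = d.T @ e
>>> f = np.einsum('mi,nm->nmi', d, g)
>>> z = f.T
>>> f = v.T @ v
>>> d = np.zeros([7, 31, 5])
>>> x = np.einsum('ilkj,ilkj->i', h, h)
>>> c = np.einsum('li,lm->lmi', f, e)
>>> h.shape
(7, 2, 11, 5)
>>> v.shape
(5, 7)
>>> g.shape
(7, 7)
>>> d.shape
(7, 31, 5)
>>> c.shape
(7, 17, 7)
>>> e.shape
(7, 17)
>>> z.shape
(3, 7, 7)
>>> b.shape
(17, 17)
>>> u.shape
(3, 17)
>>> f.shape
(7, 7)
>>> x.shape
(7,)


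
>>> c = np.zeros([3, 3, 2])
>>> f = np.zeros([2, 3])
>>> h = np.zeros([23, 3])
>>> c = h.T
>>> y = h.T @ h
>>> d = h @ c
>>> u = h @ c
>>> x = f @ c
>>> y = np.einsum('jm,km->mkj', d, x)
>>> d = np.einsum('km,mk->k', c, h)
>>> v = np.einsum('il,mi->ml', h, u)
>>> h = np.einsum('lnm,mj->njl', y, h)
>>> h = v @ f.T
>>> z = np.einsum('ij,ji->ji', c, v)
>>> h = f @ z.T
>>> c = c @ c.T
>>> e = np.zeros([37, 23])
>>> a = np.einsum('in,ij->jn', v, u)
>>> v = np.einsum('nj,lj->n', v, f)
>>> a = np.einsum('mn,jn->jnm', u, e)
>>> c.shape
(3, 3)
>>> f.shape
(2, 3)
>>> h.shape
(2, 23)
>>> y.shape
(23, 2, 23)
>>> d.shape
(3,)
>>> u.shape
(23, 23)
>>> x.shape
(2, 23)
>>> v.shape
(23,)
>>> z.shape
(23, 3)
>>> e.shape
(37, 23)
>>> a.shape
(37, 23, 23)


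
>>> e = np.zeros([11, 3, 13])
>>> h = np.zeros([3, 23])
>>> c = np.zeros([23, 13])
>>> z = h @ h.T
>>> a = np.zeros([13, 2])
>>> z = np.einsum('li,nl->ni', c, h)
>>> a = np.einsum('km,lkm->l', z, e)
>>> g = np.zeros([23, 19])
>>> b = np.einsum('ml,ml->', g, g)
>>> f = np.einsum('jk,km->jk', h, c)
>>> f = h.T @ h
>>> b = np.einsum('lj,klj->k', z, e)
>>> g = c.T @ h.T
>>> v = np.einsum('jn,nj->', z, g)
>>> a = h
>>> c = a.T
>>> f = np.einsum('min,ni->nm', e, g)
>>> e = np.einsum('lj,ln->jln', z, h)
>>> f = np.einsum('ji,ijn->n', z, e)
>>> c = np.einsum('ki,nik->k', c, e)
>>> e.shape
(13, 3, 23)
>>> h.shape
(3, 23)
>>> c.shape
(23,)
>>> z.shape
(3, 13)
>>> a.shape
(3, 23)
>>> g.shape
(13, 3)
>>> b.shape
(11,)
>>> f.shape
(23,)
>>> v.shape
()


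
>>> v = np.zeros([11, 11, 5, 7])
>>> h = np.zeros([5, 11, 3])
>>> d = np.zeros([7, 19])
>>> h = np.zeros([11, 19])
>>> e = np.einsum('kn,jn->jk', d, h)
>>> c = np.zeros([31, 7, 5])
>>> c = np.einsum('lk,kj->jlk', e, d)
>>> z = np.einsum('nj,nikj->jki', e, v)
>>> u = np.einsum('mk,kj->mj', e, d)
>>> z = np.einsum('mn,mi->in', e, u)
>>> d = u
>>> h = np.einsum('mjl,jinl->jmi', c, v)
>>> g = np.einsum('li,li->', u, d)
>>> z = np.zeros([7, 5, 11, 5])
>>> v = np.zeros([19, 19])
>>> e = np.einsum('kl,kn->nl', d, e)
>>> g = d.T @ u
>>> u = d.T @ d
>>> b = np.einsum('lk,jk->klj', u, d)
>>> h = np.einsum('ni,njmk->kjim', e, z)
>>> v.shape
(19, 19)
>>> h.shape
(5, 5, 19, 11)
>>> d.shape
(11, 19)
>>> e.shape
(7, 19)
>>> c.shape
(19, 11, 7)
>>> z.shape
(7, 5, 11, 5)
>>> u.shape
(19, 19)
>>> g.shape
(19, 19)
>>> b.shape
(19, 19, 11)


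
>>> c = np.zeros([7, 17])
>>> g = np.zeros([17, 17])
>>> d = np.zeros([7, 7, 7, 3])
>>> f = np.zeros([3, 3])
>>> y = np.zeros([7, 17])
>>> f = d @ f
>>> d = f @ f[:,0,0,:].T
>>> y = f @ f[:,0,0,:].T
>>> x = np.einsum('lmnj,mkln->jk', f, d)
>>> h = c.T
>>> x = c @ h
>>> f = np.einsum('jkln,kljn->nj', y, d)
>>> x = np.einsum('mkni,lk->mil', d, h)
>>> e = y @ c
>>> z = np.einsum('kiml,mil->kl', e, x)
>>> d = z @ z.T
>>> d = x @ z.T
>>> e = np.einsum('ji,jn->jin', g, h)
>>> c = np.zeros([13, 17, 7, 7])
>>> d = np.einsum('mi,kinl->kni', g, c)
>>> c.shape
(13, 17, 7, 7)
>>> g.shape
(17, 17)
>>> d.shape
(13, 7, 17)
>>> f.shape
(7, 7)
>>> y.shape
(7, 7, 7, 7)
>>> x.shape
(7, 7, 17)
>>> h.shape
(17, 7)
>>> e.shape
(17, 17, 7)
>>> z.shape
(7, 17)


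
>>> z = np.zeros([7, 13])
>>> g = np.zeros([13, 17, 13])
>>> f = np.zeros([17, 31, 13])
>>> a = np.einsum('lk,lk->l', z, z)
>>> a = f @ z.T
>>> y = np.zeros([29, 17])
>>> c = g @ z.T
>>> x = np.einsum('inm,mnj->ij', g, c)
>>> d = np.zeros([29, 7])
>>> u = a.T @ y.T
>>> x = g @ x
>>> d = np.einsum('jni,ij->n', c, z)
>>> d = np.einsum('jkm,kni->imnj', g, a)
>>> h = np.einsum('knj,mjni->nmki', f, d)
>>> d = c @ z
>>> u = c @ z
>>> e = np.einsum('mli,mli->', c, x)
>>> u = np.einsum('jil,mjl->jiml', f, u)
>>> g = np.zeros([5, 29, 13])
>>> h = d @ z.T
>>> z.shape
(7, 13)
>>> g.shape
(5, 29, 13)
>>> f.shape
(17, 31, 13)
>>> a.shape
(17, 31, 7)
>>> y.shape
(29, 17)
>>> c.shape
(13, 17, 7)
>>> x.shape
(13, 17, 7)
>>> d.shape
(13, 17, 13)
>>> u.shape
(17, 31, 13, 13)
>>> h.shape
(13, 17, 7)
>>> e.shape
()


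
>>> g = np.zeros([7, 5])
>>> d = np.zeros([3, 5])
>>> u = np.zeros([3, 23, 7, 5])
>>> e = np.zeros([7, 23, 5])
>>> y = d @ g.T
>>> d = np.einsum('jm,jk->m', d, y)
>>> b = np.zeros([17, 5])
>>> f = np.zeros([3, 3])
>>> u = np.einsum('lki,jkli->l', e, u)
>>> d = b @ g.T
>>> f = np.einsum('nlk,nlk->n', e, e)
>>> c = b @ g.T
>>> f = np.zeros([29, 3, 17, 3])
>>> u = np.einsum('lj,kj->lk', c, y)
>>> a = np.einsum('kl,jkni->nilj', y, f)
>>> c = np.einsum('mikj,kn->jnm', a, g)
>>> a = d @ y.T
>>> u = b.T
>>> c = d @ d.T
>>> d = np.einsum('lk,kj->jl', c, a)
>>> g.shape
(7, 5)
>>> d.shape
(3, 17)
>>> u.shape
(5, 17)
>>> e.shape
(7, 23, 5)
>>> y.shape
(3, 7)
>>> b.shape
(17, 5)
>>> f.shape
(29, 3, 17, 3)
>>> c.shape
(17, 17)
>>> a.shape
(17, 3)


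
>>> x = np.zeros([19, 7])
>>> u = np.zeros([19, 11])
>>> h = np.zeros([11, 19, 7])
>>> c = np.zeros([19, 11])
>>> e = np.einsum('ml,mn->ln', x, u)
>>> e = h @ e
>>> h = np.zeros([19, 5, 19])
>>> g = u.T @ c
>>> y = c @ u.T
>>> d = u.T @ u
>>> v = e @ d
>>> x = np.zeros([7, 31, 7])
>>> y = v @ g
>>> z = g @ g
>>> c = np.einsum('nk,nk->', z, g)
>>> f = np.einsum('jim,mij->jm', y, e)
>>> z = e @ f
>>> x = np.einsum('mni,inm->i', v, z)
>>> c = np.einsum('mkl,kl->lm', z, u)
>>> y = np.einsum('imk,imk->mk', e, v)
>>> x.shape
(11,)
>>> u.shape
(19, 11)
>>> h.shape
(19, 5, 19)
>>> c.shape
(11, 11)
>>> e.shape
(11, 19, 11)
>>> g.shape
(11, 11)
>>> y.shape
(19, 11)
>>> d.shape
(11, 11)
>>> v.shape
(11, 19, 11)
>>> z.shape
(11, 19, 11)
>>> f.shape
(11, 11)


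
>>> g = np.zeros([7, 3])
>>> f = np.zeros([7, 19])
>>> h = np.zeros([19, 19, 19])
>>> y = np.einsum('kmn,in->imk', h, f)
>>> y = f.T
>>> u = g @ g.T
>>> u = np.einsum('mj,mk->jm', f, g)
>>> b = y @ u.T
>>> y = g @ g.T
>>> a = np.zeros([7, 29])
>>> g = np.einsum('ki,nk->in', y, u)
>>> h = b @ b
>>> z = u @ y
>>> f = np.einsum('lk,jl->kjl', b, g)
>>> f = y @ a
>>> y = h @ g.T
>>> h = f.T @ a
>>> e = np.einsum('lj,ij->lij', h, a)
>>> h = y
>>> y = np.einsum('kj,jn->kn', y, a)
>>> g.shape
(7, 19)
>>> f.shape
(7, 29)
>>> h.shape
(19, 7)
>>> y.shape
(19, 29)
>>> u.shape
(19, 7)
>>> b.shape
(19, 19)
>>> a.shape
(7, 29)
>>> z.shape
(19, 7)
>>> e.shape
(29, 7, 29)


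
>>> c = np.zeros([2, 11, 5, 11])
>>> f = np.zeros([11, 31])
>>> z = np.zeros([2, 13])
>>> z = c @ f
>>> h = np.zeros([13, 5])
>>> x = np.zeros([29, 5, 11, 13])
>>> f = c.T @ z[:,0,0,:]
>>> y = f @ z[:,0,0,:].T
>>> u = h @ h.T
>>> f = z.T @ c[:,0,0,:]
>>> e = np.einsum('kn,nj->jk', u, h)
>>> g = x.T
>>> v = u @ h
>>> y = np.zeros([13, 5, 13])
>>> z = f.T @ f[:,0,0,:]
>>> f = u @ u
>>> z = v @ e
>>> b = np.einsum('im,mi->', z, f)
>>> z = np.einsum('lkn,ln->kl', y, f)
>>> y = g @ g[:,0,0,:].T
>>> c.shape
(2, 11, 5, 11)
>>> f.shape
(13, 13)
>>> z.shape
(5, 13)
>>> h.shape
(13, 5)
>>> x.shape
(29, 5, 11, 13)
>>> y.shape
(13, 11, 5, 13)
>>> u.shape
(13, 13)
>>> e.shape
(5, 13)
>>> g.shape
(13, 11, 5, 29)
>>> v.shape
(13, 5)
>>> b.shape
()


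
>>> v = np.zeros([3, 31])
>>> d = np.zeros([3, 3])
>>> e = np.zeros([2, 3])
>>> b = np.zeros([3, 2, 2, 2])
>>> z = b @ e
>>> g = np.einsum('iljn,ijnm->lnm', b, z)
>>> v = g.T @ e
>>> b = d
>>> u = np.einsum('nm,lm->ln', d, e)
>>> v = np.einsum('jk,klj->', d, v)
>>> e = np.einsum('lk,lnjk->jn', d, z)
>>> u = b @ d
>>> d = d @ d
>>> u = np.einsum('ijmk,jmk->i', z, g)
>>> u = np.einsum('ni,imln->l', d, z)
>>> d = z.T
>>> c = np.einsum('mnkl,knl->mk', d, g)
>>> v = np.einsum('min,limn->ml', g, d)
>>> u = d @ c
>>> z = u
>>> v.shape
(2, 3)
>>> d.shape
(3, 2, 2, 3)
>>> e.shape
(2, 2)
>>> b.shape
(3, 3)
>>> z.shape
(3, 2, 2, 2)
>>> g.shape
(2, 2, 3)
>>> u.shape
(3, 2, 2, 2)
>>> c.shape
(3, 2)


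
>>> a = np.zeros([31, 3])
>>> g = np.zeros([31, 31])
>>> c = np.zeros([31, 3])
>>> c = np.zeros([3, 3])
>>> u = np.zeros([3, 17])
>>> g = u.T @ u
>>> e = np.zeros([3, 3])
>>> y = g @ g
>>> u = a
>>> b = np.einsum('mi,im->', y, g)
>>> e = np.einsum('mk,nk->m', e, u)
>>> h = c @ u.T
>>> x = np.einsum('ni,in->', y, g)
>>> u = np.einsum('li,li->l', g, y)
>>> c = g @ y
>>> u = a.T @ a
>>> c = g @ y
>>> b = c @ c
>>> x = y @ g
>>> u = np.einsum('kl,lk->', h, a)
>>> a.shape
(31, 3)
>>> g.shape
(17, 17)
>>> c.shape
(17, 17)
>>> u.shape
()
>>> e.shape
(3,)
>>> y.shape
(17, 17)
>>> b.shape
(17, 17)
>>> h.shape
(3, 31)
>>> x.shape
(17, 17)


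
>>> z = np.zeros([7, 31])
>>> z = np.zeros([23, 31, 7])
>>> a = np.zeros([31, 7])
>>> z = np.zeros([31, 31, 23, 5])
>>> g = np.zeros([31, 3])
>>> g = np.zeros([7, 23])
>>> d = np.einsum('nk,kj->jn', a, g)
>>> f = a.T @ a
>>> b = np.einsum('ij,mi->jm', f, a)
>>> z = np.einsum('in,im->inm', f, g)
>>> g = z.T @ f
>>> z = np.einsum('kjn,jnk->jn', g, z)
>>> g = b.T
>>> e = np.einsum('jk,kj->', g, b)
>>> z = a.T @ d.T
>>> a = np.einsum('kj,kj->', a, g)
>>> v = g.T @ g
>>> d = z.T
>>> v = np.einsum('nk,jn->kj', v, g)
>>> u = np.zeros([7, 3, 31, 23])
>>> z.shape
(7, 23)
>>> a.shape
()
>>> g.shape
(31, 7)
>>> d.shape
(23, 7)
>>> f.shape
(7, 7)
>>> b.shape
(7, 31)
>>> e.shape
()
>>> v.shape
(7, 31)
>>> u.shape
(7, 3, 31, 23)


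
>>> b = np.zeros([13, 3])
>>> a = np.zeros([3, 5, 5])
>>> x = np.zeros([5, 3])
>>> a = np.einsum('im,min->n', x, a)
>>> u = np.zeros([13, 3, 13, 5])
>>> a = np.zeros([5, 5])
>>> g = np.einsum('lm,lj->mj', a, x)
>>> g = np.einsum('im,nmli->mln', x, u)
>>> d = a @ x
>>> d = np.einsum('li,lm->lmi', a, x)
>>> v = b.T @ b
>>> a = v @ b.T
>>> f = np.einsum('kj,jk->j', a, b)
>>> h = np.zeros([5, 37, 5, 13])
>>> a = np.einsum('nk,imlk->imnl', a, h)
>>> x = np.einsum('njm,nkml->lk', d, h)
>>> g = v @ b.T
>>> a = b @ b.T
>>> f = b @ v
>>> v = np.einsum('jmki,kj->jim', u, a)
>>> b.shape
(13, 3)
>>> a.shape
(13, 13)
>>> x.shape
(13, 37)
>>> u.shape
(13, 3, 13, 5)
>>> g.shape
(3, 13)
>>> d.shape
(5, 3, 5)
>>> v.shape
(13, 5, 3)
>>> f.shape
(13, 3)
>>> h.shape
(5, 37, 5, 13)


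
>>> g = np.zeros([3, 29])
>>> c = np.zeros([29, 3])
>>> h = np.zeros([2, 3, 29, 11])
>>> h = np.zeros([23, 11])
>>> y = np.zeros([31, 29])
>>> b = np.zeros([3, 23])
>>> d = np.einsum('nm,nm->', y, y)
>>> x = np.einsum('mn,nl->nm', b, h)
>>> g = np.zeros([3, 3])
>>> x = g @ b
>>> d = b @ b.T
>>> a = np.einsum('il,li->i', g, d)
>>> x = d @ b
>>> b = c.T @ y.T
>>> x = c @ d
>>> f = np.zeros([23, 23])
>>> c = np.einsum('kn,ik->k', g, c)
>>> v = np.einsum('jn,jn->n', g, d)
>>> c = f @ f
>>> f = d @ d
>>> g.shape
(3, 3)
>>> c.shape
(23, 23)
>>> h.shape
(23, 11)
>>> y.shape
(31, 29)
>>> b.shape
(3, 31)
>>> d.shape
(3, 3)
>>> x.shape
(29, 3)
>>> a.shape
(3,)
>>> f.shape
(3, 3)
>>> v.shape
(3,)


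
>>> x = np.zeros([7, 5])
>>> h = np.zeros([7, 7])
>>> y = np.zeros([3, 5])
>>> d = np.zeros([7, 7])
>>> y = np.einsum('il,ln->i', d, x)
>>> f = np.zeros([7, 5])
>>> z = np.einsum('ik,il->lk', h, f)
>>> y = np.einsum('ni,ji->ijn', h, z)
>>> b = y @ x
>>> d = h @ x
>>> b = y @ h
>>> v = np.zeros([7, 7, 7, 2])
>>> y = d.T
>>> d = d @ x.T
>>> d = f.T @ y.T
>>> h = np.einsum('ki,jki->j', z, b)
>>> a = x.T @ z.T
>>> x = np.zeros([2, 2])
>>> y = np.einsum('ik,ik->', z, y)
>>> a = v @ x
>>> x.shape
(2, 2)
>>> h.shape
(7,)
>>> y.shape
()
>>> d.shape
(5, 5)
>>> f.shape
(7, 5)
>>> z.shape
(5, 7)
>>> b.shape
(7, 5, 7)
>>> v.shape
(7, 7, 7, 2)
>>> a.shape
(7, 7, 7, 2)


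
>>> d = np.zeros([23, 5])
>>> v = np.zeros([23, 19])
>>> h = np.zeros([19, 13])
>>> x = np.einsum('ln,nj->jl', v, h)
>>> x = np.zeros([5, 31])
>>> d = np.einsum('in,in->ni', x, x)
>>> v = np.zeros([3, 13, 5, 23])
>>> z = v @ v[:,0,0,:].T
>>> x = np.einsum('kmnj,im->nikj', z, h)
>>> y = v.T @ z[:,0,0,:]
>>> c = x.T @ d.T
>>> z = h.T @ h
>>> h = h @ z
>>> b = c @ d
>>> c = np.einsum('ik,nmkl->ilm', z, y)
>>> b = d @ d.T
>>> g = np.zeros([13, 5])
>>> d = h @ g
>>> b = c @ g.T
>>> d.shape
(19, 5)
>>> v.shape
(3, 13, 5, 23)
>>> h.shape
(19, 13)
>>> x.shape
(5, 19, 3, 3)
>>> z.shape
(13, 13)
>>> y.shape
(23, 5, 13, 3)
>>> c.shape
(13, 3, 5)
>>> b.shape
(13, 3, 13)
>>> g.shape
(13, 5)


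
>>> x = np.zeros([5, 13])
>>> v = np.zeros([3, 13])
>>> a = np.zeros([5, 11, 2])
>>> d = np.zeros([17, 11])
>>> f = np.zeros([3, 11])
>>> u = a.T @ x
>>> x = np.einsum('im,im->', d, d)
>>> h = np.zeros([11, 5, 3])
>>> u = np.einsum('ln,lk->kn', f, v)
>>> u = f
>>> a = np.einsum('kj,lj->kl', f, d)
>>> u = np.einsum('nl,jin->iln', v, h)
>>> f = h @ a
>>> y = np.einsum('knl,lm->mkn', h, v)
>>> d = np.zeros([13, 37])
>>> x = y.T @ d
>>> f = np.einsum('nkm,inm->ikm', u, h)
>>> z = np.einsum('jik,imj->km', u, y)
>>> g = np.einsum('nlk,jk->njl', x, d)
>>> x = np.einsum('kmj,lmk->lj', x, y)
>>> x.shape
(13, 37)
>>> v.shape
(3, 13)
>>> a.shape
(3, 17)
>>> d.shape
(13, 37)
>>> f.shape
(11, 13, 3)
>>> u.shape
(5, 13, 3)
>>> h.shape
(11, 5, 3)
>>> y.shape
(13, 11, 5)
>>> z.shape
(3, 11)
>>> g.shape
(5, 13, 11)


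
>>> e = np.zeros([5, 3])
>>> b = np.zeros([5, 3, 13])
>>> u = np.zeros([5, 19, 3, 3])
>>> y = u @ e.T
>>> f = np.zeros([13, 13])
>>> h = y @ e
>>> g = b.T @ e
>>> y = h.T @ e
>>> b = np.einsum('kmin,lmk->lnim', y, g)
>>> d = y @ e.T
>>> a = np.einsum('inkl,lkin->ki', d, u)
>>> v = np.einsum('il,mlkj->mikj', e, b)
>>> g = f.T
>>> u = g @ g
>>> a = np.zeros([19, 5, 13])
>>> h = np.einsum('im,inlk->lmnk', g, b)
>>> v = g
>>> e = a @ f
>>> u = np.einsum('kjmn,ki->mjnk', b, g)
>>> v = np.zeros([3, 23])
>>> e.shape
(19, 5, 13)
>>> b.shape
(13, 3, 19, 3)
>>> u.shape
(19, 3, 3, 13)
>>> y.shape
(3, 3, 19, 3)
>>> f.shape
(13, 13)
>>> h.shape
(19, 13, 3, 3)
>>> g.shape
(13, 13)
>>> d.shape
(3, 3, 19, 5)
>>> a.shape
(19, 5, 13)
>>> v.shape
(3, 23)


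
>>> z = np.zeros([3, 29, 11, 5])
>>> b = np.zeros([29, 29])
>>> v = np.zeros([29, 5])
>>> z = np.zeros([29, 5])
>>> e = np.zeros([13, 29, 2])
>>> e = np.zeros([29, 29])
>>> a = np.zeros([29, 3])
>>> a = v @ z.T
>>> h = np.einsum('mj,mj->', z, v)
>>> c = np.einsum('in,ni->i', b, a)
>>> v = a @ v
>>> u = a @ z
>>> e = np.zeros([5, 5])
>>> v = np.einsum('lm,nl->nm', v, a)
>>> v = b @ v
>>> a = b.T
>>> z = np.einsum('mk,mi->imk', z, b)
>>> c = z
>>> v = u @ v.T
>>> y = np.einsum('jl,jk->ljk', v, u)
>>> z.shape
(29, 29, 5)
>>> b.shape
(29, 29)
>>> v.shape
(29, 29)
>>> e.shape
(5, 5)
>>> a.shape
(29, 29)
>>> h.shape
()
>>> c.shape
(29, 29, 5)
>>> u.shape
(29, 5)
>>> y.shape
(29, 29, 5)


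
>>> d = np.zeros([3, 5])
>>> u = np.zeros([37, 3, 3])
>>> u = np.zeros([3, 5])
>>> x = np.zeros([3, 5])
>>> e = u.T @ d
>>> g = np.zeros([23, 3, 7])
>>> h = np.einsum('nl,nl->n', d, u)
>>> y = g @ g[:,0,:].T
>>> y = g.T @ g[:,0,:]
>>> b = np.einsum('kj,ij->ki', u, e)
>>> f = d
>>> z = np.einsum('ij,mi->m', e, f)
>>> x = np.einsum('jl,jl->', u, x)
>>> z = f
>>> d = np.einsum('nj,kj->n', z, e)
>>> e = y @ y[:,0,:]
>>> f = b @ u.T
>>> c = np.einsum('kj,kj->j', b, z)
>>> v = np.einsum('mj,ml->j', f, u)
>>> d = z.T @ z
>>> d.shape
(5, 5)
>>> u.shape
(3, 5)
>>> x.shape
()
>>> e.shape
(7, 3, 7)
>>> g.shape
(23, 3, 7)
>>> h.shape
(3,)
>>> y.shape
(7, 3, 7)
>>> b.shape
(3, 5)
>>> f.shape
(3, 3)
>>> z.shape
(3, 5)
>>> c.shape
(5,)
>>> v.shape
(3,)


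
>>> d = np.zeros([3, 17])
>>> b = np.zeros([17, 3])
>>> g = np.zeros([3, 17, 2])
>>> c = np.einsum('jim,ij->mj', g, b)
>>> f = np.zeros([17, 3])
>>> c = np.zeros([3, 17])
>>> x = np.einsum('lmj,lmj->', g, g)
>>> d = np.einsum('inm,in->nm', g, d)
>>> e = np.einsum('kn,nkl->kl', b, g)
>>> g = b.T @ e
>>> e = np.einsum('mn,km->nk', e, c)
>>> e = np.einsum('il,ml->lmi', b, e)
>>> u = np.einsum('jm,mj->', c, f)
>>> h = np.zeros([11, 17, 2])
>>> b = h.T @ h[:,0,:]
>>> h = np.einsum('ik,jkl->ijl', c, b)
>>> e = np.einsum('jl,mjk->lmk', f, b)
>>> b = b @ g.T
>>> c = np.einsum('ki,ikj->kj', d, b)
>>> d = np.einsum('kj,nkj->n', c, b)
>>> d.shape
(2,)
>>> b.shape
(2, 17, 3)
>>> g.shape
(3, 2)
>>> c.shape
(17, 3)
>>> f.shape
(17, 3)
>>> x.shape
()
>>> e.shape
(3, 2, 2)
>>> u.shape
()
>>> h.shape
(3, 2, 2)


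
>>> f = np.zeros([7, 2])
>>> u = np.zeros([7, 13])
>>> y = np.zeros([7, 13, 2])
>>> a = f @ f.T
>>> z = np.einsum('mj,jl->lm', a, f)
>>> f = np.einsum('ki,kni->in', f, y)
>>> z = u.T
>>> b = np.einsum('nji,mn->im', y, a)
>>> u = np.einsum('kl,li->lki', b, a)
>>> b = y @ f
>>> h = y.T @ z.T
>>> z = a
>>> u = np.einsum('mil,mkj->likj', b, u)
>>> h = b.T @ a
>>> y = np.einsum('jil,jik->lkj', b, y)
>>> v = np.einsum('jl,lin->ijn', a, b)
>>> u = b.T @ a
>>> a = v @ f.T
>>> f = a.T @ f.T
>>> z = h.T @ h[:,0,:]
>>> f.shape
(2, 7, 2)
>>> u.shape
(13, 13, 7)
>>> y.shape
(13, 2, 7)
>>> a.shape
(13, 7, 2)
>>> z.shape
(7, 13, 7)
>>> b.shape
(7, 13, 13)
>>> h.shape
(13, 13, 7)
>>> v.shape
(13, 7, 13)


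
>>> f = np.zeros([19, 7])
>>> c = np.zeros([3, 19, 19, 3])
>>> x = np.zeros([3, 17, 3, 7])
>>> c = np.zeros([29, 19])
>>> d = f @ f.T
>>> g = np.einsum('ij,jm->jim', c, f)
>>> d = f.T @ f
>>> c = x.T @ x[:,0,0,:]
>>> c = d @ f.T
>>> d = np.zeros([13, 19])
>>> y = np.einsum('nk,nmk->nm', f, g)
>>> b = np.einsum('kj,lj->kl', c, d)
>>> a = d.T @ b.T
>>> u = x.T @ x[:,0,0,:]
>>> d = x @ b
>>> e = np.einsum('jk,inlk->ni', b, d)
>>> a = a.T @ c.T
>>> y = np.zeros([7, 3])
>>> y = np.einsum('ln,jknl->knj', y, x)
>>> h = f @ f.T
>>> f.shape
(19, 7)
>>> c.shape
(7, 19)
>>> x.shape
(3, 17, 3, 7)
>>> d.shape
(3, 17, 3, 13)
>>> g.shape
(19, 29, 7)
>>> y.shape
(17, 3, 3)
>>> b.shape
(7, 13)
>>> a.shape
(7, 7)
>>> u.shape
(7, 3, 17, 7)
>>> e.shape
(17, 3)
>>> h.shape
(19, 19)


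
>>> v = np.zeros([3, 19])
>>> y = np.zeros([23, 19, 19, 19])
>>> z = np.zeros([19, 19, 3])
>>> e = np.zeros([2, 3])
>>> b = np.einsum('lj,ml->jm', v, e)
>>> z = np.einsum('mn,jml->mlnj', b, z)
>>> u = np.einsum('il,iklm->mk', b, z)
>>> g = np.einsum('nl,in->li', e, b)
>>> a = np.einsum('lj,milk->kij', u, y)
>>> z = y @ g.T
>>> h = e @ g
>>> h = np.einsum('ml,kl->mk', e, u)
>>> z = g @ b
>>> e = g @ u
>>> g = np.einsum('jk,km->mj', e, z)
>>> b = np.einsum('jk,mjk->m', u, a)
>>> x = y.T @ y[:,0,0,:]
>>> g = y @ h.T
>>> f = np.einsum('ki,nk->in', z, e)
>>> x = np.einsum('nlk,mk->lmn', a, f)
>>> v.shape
(3, 19)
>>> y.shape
(23, 19, 19, 19)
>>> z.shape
(3, 2)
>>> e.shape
(3, 3)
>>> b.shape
(19,)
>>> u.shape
(19, 3)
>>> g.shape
(23, 19, 19, 2)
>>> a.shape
(19, 19, 3)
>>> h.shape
(2, 19)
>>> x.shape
(19, 2, 19)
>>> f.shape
(2, 3)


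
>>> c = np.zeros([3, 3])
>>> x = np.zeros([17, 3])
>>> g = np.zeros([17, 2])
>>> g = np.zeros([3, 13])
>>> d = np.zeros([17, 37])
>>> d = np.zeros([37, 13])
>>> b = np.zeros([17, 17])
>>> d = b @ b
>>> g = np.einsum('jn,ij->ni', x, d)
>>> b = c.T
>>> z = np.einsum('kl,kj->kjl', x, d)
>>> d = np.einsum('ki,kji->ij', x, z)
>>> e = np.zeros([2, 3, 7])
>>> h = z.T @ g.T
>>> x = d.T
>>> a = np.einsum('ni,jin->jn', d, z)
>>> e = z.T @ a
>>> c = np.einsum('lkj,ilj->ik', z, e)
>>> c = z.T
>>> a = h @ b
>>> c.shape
(3, 17, 17)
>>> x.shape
(17, 3)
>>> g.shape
(3, 17)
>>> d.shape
(3, 17)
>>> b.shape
(3, 3)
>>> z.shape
(17, 17, 3)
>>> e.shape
(3, 17, 3)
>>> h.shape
(3, 17, 3)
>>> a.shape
(3, 17, 3)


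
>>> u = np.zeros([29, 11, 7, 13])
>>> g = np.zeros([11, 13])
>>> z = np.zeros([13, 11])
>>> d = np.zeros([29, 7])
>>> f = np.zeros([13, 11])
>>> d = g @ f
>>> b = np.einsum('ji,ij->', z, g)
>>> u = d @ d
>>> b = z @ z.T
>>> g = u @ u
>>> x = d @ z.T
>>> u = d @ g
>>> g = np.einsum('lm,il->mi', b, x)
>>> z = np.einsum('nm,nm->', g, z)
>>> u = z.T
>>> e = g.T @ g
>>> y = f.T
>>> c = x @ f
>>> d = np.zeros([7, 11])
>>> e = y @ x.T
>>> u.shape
()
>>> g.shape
(13, 11)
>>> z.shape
()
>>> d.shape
(7, 11)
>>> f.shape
(13, 11)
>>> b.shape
(13, 13)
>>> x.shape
(11, 13)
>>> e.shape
(11, 11)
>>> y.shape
(11, 13)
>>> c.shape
(11, 11)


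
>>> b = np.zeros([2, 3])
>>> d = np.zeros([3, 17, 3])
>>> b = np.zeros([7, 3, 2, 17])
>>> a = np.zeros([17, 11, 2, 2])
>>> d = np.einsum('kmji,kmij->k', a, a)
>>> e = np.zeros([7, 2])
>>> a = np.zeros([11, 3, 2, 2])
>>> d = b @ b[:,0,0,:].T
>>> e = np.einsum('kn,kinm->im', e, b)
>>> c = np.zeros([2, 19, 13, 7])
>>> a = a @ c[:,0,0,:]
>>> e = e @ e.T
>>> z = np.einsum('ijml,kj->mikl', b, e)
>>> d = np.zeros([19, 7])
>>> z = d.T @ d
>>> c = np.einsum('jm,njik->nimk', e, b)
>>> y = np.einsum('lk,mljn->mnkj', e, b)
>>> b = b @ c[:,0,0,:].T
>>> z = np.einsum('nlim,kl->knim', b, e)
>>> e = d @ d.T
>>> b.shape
(7, 3, 2, 7)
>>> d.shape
(19, 7)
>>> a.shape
(11, 3, 2, 7)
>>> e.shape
(19, 19)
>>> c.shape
(7, 2, 3, 17)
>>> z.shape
(3, 7, 2, 7)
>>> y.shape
(7, 17, 3, 2)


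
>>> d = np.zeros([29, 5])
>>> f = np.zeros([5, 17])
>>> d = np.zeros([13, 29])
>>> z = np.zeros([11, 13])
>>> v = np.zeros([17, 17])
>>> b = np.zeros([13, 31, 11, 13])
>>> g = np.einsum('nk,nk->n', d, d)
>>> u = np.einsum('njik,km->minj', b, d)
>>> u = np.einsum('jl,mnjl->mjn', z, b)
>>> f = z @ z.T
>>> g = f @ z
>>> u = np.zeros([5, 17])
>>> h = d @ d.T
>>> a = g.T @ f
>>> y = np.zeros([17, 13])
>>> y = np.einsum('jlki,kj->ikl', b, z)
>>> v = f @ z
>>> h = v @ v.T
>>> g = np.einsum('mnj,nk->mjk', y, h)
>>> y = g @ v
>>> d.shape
(13, 29)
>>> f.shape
(11, 11)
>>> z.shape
(11, 13)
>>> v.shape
(11, 13)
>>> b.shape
(13, 31, 11, 13)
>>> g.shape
(13, 31, 11)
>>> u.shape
(5, 17)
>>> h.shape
(11, 11)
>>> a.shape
(13, 11)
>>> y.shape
(13, 31, 13)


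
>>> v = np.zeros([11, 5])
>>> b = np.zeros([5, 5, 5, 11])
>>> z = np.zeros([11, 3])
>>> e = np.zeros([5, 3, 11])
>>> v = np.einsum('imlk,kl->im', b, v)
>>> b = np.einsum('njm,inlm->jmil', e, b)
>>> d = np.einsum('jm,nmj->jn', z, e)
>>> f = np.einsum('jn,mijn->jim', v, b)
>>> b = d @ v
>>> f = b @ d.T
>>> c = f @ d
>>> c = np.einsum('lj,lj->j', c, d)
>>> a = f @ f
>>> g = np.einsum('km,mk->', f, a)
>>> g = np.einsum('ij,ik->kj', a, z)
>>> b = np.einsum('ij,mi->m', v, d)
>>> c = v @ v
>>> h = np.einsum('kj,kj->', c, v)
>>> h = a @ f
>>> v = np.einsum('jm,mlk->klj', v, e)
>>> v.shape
(11, 3, 5)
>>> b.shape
(11,)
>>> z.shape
(11, 3)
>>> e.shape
(5, 3, 11)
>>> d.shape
(11, 5)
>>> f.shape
(11, 11)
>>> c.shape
(5, 5)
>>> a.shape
(11, 11)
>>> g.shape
(3, 11)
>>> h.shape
(11, 11)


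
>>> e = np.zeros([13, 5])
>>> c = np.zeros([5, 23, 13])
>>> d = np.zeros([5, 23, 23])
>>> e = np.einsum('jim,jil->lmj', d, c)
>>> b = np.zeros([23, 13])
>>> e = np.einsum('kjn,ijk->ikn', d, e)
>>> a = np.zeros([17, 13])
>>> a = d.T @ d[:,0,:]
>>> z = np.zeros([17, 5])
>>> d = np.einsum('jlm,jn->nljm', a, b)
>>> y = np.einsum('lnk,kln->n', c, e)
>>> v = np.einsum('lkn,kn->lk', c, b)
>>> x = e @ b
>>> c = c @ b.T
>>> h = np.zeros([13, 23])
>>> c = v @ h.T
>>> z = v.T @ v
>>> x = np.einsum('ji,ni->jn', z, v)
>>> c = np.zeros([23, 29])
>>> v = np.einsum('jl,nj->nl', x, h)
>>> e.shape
(13, 5, 23)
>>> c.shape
(23, 29)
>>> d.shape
(13, 23, 23, 23)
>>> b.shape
(23, 13)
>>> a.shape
(23, 23, 23)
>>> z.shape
(23, 23)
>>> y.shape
(23,)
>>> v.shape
(13, 5)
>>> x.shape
(23, 5)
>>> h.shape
(13, 23)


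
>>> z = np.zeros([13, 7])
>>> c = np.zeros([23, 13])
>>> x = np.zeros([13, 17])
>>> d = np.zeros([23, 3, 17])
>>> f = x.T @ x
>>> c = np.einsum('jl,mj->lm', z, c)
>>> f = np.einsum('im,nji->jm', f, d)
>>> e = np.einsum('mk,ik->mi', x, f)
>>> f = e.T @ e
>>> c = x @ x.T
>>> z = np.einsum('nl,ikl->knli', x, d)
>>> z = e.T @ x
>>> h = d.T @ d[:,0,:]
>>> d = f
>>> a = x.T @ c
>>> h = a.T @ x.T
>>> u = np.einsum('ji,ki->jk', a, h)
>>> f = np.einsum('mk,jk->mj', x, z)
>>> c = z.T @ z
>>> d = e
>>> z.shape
(3, 17)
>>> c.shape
(17, 17)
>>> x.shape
(13, 17)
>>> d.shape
(13, 3)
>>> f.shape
(13, 3)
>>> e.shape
(13, 3)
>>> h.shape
(13, 13)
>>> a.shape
(17, 13)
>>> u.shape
(17, 13)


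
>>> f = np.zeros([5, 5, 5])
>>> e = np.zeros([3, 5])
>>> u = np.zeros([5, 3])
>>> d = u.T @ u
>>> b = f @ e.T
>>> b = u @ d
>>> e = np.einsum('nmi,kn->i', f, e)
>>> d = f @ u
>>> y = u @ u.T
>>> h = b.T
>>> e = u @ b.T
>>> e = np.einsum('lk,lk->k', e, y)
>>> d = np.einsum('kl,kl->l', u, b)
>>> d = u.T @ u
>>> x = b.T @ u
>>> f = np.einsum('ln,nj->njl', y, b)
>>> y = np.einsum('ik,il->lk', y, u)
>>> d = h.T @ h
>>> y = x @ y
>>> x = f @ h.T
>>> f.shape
(5, 3, 5)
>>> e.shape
(5,)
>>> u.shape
(5, 3)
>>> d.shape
(5, 5)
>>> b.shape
(5, 3)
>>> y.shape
(3, 5)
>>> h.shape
(3, 5)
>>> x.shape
(5, 3, 3)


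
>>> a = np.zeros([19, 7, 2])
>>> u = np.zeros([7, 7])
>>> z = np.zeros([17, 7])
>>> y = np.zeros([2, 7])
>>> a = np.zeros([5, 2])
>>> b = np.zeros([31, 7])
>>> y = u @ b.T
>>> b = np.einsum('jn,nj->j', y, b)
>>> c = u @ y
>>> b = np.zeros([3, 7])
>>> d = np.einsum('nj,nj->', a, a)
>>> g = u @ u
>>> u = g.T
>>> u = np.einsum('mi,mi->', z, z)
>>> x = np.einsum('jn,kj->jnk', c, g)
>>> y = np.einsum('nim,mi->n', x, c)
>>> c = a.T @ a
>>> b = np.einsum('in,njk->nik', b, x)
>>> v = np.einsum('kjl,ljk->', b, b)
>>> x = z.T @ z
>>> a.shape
(5, 2)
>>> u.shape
()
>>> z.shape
(17, 7)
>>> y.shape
(7,)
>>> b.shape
(7, 3, 7)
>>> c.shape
(2, 2)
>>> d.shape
()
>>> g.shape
(7, 7)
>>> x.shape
(7, 7)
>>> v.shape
()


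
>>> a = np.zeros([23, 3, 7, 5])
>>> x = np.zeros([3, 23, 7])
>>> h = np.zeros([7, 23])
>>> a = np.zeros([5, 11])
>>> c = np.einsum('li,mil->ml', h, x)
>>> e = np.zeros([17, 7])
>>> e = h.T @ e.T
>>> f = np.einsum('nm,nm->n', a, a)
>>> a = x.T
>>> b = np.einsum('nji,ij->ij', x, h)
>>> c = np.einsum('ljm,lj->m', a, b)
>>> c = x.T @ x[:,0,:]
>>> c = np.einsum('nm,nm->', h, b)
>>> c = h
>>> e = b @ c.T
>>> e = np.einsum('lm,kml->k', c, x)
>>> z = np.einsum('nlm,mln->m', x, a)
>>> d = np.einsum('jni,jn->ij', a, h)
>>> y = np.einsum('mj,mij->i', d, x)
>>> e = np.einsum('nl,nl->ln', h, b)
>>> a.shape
(7, 23, 3)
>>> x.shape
(3, 23, 7)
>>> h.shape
(7, 23)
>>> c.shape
(7, 23)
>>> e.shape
(23, 7)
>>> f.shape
(5,)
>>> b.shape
(7, 23)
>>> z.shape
(7,)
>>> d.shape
(3, 7)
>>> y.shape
(23,)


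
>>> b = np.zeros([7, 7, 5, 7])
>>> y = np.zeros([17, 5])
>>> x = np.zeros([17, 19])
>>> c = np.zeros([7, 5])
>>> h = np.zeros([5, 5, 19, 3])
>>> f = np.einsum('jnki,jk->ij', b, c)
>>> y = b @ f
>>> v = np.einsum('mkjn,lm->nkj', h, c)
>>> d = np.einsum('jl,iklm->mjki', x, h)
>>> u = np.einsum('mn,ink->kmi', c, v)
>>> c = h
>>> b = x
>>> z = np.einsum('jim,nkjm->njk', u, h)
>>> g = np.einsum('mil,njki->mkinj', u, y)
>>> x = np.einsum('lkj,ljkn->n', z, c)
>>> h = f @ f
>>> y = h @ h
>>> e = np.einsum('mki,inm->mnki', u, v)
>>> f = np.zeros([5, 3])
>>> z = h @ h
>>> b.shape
(17, 19)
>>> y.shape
(7, 7)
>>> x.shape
(3,)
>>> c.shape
(5, 5, 19, 3)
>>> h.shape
(7, 7)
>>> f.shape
(5, 3)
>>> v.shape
(3, 5, 19)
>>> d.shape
(3, 17, 5, 5)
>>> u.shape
(19, 7, 3)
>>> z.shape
(7, 7)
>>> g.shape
(19, 5, 7, 7, 7)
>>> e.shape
(19, 5, 7, 3)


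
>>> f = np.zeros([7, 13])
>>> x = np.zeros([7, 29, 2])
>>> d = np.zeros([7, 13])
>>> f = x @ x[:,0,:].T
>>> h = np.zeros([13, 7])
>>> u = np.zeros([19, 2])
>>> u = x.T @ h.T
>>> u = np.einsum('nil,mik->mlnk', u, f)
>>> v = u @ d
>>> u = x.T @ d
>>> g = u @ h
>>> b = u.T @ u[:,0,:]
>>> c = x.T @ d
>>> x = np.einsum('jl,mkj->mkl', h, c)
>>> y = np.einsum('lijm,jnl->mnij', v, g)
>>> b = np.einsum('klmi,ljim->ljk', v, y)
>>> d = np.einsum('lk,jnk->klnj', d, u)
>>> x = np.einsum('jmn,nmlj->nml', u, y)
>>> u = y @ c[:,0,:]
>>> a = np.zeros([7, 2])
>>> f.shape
(7, 29, 7)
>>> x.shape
(13, 29, 13)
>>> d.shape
(13, 7, 29, 2)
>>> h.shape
(13, 7)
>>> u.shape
(13, 29, 13, 13)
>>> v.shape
(7, 13, 2, 13)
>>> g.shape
(2, 29, 7)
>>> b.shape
(13, 29, 7)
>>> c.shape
(2, 29, 13)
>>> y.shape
(13, 29, 13, 2)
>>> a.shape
(7, 2)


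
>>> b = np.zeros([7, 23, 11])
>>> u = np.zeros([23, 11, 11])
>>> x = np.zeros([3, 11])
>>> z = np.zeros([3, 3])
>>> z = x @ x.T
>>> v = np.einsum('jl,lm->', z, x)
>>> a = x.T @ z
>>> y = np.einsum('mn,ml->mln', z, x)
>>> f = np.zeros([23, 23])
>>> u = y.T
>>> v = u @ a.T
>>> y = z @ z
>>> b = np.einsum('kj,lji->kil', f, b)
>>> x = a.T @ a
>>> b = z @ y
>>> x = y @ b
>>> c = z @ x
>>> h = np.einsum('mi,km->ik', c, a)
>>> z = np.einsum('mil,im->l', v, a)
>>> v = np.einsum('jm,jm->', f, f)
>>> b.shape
(3, 3)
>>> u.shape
(3, 11, 3)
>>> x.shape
(3, 3)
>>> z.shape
(11,)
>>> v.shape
()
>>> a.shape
(11, 3)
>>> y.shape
(3, 3)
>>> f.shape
(23, 23)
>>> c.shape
(3, 3)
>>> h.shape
(3, 11)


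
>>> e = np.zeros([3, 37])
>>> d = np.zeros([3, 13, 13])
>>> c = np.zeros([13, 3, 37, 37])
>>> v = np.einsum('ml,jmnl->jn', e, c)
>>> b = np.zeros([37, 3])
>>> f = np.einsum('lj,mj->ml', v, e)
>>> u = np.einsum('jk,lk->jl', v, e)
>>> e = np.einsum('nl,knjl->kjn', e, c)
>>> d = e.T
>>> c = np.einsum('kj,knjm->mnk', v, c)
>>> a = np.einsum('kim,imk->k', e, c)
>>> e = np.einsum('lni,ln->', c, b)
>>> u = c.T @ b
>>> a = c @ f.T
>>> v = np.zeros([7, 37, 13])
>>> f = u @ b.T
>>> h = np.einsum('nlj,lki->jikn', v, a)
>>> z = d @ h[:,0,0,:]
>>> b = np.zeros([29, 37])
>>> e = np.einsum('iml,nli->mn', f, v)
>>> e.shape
(3, 7)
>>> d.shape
(3, 37, 13)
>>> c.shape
(37, 3, 13)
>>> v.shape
(7, 37, 13)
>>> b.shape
(29, 37)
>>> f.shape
(13, 3, 37)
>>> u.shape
(13, 3, 3)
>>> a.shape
(37, 3, 3)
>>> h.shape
(13, 3, 3, 7)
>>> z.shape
(3, 37, 7)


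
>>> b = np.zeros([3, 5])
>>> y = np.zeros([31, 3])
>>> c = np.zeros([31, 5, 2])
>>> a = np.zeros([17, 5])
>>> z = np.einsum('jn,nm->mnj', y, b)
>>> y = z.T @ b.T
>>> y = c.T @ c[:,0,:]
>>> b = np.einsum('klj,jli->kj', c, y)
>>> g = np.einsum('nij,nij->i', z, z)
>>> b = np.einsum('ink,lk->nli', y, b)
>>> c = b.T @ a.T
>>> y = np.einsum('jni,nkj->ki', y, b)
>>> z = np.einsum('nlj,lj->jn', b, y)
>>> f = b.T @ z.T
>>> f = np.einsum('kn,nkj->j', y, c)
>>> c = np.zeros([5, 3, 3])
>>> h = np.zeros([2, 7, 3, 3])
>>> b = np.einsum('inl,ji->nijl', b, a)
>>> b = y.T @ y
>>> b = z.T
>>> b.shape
(5, 2)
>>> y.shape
(31, 2)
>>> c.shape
(5, 3, 3)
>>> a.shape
(17, 5)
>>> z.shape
(2, 5)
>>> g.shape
(3,)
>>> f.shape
(17,)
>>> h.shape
(2, 7, 3, 3)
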